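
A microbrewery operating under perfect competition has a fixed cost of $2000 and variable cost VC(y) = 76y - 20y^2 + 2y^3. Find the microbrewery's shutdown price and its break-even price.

Shutdown price = $26; break-even price = $276

Shutdown price = min AVC. AVC = 76 - 20y + 2y^2, with vertex at y = 5 and minimum $26.
ATC = 2000/y + 76 - 20y + 2y^2. Setting dATC/dy = −2000/y^2 − 20 + 4y = 0 gives y = 10 (since 4·10^3 − 20·10^2 = 2000).
min ATC = 2000/10 + 76 − 20·10 + 2·10^2 = $276. That is the break-even price.
For $26 ≤ P < $276 the firm produces at a loss; below $26 it shuts down.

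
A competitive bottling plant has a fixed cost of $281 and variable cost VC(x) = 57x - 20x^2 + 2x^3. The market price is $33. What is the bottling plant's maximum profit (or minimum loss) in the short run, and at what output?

Profit = -$137 at x = 6

AVC = 57 - 20x + 2x^2; min AVC = $7 at x = 5. Since P = $33 ≥ min AVC, the firm produces.
MC = 57 - 40x + 6x^2. Setting P = MC and taking the root on the rising branch gives x* = 6.
TR = 33·6 = 198. TC = 281 + 54 = 335. Profit = 198 − 335 = -$137.
Shutting down would mean losing the fixed cost of $281, so operating at a loss of $137 is better by $144.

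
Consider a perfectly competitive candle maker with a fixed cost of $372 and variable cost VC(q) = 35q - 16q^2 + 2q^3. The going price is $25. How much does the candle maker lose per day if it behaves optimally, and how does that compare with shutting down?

Profit = -$272 at q = 5

AVC = 35 - 16q + 2q^2 has its minimum $3 at q = 4; price $25 clears that bar, so the firm operates.
MC = 35 - 32q + 6q^2. Setting P = MC and taking the root on the rising branch gives q* = 5.
TR = 25·5 = 125. TC = 372 + 25 = 397. Profit = 125 − 397 = -$272.
That loss of $272 beats the $372 the firm would lose by shutting down; producing recovers $100 of fixed cost.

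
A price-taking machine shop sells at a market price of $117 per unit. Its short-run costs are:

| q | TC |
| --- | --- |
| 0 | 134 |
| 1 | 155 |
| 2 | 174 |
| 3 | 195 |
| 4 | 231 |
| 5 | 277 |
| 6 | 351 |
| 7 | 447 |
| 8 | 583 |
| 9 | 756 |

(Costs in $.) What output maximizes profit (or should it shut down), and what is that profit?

Compute π = P·q − TC at each output: q=0: -134; q=1: -38; q=2: 60; q=3: 156; q=4: 237; q=5: 308; q=6: 351; q=7: 372; q=8: 353; q=9: 297.
Profit is maximized at q = 7. AVC there is 313/7 = $44.71 ≤ P, so producing beats shutting down (which would give -$134).

q = 7; profit = $372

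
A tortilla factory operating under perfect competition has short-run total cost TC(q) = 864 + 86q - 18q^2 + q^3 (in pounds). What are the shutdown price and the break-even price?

AVC = 86 - 18q + q^2; minimized at q = 9, giving min AVC = £5. That is the shutdown price.
ATC = 864/q + 86 - 18q + q^2. Setting dATC/dq = −864/q^2 − 18 + 2q = 0 gives q = 12 (since 2·12^3 − 18·12^2 = 864).
min ATC = 864/12 + 86 − 18·12 + 12^2 = £86. That is the break-even price.
For £5 ≤ P < £86 the firm produces at a loss; below £5 it shuts down.

Shutdown price = £5; break-even price = £86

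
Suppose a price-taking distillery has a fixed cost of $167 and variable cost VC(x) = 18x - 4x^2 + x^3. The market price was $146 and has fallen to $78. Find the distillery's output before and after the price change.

MC = 18 - 8x + 3x^2; the shutdown threshold is min AVC = $14 (at x = 2).
With P = $146 above the shutdown price, P = MC gives x = 8.
At P = $78 ≥ min AVC, set P = MC: x = 6. The firm stays open but cuts output.

Output falls from 8 to 6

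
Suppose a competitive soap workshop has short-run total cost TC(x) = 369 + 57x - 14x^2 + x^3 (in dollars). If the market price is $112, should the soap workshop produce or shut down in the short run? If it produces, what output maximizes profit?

Variable cost is VC = 57x - 14x^2 + x^3, so AVC = VC/x = 57 - 14x + x^2 and MC = dTC/dx = 57 - 28x + 3x^2.
AVC is minimized where dAVC/dx = -14 + 2x = 0, at x = 7; min AVC = 57 - 14·7 + 7^2 = $8.
Because $112 ≥ $8, revenue can cover variable cost; the firm operates.
Solving P = MC: -55 - 28x + 3x^2 = 0 ⇒ x = -5/3 or 11. On the upward-sloping branch, x* = 11.
Check: AVC at x = 11 is $24 ≤ P, so revenue covers variable cost.
Profit = P·x − TC = 112·11 − 633 = $599.

Produce at x = 11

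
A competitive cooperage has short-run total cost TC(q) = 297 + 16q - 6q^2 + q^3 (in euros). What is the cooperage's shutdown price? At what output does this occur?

The firm shuts down when price falls below the minimum of average variable cost. AVC = VC/q = 16 - 6q + q^2.
dAVC/dq = -6 + 2q = 0 gives q = 3. min AVC = 16 - 6·3 + 3^2 = 7.
So the shutdown price is €7.

€7 per unit, at q = 3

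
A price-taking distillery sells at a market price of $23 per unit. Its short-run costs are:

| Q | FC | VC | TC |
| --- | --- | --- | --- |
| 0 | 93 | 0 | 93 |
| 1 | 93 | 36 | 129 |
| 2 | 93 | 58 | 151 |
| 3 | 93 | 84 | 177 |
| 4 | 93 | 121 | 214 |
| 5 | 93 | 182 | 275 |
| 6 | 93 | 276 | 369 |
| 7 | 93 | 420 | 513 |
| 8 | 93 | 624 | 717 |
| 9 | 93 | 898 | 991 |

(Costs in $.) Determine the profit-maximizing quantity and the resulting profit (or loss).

Q = 0 (shut down); profit = -$93

Profit at each row (π = 23Q − TC): Q=0: -93; Q=1: -106; Q=2: -105; Q=3: -108; Q=4: -122; Q=5: -160; Q=6: -231; Q=7: -352; Q=8: -533; Q=9: -784.
Profit is highest at Q = 0. Equivalently, the lowest AVC in the table is 84/3 ≈ $28 at Q = 3, and P = $23 falls below it — price never covers variable cost, so the firm shuts down and loses only its fixed cost.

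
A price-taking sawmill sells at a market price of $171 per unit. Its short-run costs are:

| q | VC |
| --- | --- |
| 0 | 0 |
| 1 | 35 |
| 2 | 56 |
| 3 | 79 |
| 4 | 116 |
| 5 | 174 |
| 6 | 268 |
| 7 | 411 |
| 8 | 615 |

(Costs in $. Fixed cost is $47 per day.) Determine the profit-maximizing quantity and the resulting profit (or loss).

Profit at each row (π = 171q − TC): q=0: -47; q=1: 89; q=2: 239; q=3: 387; q=4: 521; q=5: 634; q=6: 711; q=7: 739; q=8: 706.
Profit is maximized at q = 7. AVC there is 411/7 = $58.71 ≤ P, so producing beats shutting down (which would give -$47).

q = 7; profit = $739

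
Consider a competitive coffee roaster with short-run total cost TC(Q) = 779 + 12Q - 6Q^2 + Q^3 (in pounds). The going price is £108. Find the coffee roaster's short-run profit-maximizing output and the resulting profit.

Profit = -£139 at Q = 8

AVC = 12 - 6Q + Q^2; min AVC = £3 at Q = 3. Since P = £108 ≥ min AVC, the firm produces.
With MC = 12 - 12Q + 3Q^2, P = MC on the upward-sloping part at Q* = 8.
TR = 108·8 = 864. TC = 779 + 224 = 1003. Profit = 864 − 1003 = -£139.
That loss of £139 beats the £779 the firm would lose by shutting down; producing recovers £640 of fixed cost.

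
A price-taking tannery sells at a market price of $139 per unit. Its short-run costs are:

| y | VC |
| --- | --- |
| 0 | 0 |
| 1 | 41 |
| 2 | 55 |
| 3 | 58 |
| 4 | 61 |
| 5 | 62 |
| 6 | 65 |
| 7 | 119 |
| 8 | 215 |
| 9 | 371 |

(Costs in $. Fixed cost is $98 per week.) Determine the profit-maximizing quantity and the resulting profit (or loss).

y = 8; profit = $799

Compute π = P·y − TC at each output: y=0: -98; y=1: 0; y=2: 125; y=3: 261; y=4: 397; y=5: 535; y=6: 671; y=7: 756; y=8: 799; y=9: 782.
Profit is maximized at y = 8. AVC there is 215/8 = $26.88 ≤ P, so producing beats shutting down (which would give -$98).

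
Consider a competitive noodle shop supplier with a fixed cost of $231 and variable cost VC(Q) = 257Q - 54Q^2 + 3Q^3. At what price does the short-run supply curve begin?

$14 per unit

The shutdown price is the minimum of AVC. VC = 257Q - 54Q^2 + 3Q^3, so AVC = 257 - 54Q + 3Q^2.
At the minimum of AVC, MC = AVC. MC = 257 - 108Q + 9Q^2; setting MC = AVC gives 6Q^2 - 54Q = 0, so Q = 9. min AVC = 14.
The firm shuts down for any P below $14.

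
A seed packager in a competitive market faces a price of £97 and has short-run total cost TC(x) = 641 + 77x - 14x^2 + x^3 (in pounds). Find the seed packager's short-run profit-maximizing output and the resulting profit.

Profit = -£41 at x = 10

AVC = 77 - 14x + x^2 has its minimum £28 at x = 7; price £97 clears that bar, so the firm operates.
With MC = 77 - 28x + 3x^2, P = MC on the upward-sloping part at x* = 10.
TR = 97·10 = 970. TC = 641 + 370 = 1011. Profit = 970 − 1011 = -£41.
By producing, the firm covers all variable cost plus £600 of fixed cost; shutting down would lose the full £641.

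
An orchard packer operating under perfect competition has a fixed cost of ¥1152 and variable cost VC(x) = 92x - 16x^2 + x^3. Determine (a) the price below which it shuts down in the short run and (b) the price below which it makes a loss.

Shutdown price = ¥28; break-even price = ¥140

AVC = 92 - 16x + x^2; minimized at x = 8, giving min AVC = ¥28. That is the shutdown price.
ATC = 1152/x + 92 - 16x + x^2. Setting dATC/dx = −1152/x^2 − 16 + 2x = 0 gives x = 12 (since 2·12^3 − 16·12^2 = 1152).
min ATC = 1152/12 + 92 − 16·12 + 12^2 = ¥140. That is the break-even price.
Between these two prices the firm operates at a loss; above ¥140 it earns a profit.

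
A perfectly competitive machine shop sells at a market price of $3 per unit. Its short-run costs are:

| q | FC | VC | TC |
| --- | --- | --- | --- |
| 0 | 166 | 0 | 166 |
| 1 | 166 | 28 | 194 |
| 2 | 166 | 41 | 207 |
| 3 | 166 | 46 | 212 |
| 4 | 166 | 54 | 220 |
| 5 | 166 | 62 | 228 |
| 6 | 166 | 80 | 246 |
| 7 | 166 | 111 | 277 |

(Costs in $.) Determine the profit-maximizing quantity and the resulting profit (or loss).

Profit at each row (π = 3q − TC): q=0: -166; q=1: -191; q=2: -201; q=3: -203; q=4: -208; q=5: -213; q=6: -228; q=7: -256.
Profit is highest at q = 0. Equivalently, the lowest AVC in the table is 62/5 ≈ $12.40 at q = 5, and P = $3 falls below it — price never covers variable cost, so the firm shuts down and loses only its fixed cost.

q = 0 (shut down); profit = -$166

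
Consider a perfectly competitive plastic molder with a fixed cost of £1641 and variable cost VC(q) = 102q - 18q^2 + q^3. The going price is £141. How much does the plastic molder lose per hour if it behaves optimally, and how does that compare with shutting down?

Profit = -£289 at q = 13

AVC = 102 - 18q + q^2; min AVC = £21 at q = 9. Since P = £141 ≥ min AVC, the firm produces.
With MC = 102 - 36q + 3q^2, P = MC on the upward-sloping part at q* = 13.
TR = 141·13 = 1833. TC = 1641 + 481 = 2122. Profit = 1833 − 2122 = -£289.
Shutting down would mean losing the fixed cost of £1641, so operating at a loss of £289 is better by £1352.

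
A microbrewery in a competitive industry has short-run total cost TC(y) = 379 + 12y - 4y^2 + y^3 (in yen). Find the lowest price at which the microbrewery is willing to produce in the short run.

¥8 per unit

Short-run supply begins at min AVC. From VC = 12y - 4y^2 + y^3, AVC = 12 - 4y + y^2.
At the minimum of AVC, MC = AVC. MC = 12 - 8y + 3y^2; setting MC = AVC gives 2y^2 - 4y = 0, so y = 2. min AVC = 8.
So the shutdown price is ¥8.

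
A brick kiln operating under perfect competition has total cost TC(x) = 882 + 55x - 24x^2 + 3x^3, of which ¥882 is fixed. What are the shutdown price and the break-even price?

Shutdown price = min AVC. AVC = 55 - 24x + 3x^2, with vertex at x = 4 and minimum ¥7.
ATC = 882/x + 55 - 24x + 3x^2. Setting dATC/dx = −882/x^2 − 24 + 6x = 0 gives x = 7 (since 6·7^3 − 24·7^2 = 882).
min ATC = 882/7 + 55 − 24·7 + 3·7^2 = ¥160. That is the break-even price.
Between these two prices the firm operates at a loss; above ¥160 it earns a profit.

Shutdown price = ¥7; break-even price = ¥160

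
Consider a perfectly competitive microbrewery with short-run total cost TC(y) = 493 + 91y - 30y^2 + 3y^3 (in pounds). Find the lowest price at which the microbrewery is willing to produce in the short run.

£16 per unit

The shutdown price is the minimum of AVC. VC = 91y - 30y^2 + 3y^3, so AVC = 91 - 30y + 3y^2.
dAVC/dy = -30 + 6y = 0 gives y = 5. min AVC = 91 - 30·5 + 3·5^2 = 16.
The firm shuts down for any P below £16.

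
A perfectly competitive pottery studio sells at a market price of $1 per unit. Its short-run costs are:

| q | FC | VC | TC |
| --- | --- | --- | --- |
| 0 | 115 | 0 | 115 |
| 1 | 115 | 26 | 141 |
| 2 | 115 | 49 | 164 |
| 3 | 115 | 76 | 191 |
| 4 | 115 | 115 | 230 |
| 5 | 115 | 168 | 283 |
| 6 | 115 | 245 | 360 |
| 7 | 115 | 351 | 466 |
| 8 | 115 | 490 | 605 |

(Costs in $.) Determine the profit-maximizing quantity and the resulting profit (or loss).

Tabulate TR − TC: q=0: -115; q=1: -140; q=2: -162; q=3: -188; q=4: -226; q=5: -278; q=6: -354; q=7: -459; q=8: -597.
Profit is highest at q = 0. Equivalently, the lowest AVC in the table is 49/2 ≈ $24.50 at q = 2, and P = $1 falls below it — price never covers variable cost, so the firm shuts down and loses only its fixed cost.

q = 0 (shut down); profit = -$115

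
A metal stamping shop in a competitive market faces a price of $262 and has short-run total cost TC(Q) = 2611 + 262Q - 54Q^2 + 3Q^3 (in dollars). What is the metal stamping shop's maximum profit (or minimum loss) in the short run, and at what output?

Profit = -$19 at Q = 12

AVC = 262 - 54Q + 3Q^2 has its minimum $19 at Q = 9; price $262 clears that bar, so the firm operates.
MC = 262 - 108Q + 9Q^2. Setting P = MC and taking the root on the rising branch gives Q* = 12.
TR = 262·12 = 3144. TC = 2611 + 552 = 3163. Profit = 3144 − 3163 = -$19.
Shutting down would mean losing the fixed cost of $2611, so operating at a loss of $19 is better by $2592.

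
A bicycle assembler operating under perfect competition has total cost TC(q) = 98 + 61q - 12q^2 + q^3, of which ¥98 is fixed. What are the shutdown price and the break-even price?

Shutdown price = min AVC. AVC = 61 - 12q + q^2, with vertex at q = 6 and minimum ¥25.
ATC = 98/q + 61 - 12q + q^2. Setting dATC/dq = −98/q^2 − 12 + 2q = 0 gives q = 7 (since 2·7^3 − 12·7^2 = 98).
min ATC = 98/7 + 61 − 12·7 + 7^2 = ¥40. That is the break-even price.
For ¥25 ≤ P < ¥40 the firm produces at a loss; below ¥25 it shuts down.

Shutdown price = ¥25; break-even price = ¥40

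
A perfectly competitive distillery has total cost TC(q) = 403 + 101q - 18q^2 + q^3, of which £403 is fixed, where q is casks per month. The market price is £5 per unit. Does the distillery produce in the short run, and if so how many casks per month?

Variable cost is VC = 101q - 18q^2 + q^3, so AVC = VC/q = 101 - 18q + q^2 and MC = dTC/dq = 101 - 36q + 3q^2.
The AVC parabola has its vertex at q = 18/2 = 9, where AVC = 101 - 18·9 + 9^2 = £20.
Since P = £5 < min AVC = £20, price fails to cover variable cost at any output.
Best response: produce nothing and absorb the £403 fixed cost.

Shut down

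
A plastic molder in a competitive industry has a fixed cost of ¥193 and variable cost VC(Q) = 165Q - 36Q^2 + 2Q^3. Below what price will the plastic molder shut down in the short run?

¥3 per unit

The firm shuts down when price falls below the minimum of average variable cost. AVC = VC/Q = 165 - 36Q + 2Q^2.
At the minimum of AVC, MC = AVC. MC = 165 - 72Q + 6Q^2; setting MC = AVC gives 4Q^2 - 36Q = 0, so Q = 9. min AVC = 3.
For P < ¥3 the firm produces nothing.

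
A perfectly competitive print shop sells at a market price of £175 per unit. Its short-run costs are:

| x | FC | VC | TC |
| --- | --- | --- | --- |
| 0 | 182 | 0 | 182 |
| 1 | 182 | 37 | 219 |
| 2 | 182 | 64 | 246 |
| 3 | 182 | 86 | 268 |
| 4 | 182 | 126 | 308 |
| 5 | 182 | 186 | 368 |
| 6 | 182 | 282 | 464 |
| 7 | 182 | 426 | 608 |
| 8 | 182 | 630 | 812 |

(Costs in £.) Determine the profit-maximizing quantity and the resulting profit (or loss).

Compute π = P·x − TC at each output: x=0: -182; x=1: -44; x=2: 104; x=3: 257; x=4: 392; x=5: 507; x=6: 586; x=7: 617; x=8: 588.
Profit is maximized at x = 7. AVC there is 426/7 = £60.86 ≤ P, so producing beats shutting down (which would give -£182).

x = 7; profit = £617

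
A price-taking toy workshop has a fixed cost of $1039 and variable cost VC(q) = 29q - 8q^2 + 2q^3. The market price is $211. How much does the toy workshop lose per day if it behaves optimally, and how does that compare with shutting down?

AVC = 29 - 8q + 2q^2; min AVC = $21 at q = 2. Since P = $211 ≥ min AVC, the firm produces.
With MC = 29 - 16q + 6q^2, P = MC on the upward-sloping part at q* = 7.
TR = 211·7 = 1477. TC = 1039 + 497 = 1536. Profit = 1477 − 1536 = -$59.
That loss of $59 beats the $1039 the firm would lose by shutting down; producing recovers $980 of fixed cost.

Profit = -$59 at q = 7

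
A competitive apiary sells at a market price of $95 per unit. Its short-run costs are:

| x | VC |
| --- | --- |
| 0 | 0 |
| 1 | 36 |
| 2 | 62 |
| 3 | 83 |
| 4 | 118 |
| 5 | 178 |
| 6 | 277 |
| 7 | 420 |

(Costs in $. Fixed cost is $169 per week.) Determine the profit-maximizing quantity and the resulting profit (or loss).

Tabulate TR − TC: x=0: -169; x=1: -110; x=2: -41; x=3: 33; x=4: 93; x=5: 128; x=6: 124; x=7: 76.
Profit is maximized at x = 5. AVC there is 178/5 = $35.60 ≤ P, so producing beats shutting down (which would give -$169).

x = 5; profit = $128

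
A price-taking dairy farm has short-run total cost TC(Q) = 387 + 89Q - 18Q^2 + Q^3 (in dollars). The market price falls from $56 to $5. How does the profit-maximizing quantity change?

MC = 89 - 36Q + 3Q^2; the shutdown threshold is min AVC = $8 (at Q = 9).
At P = $56 ≥ min AVC, set P = MC on the rising branch: Q = 11.
At P = $5 < min AVC = $8, price no longer covers variable cost at any output, so the firm shuts down: Q = 0.

Output falls from 11 to 0 (the firm shuts down)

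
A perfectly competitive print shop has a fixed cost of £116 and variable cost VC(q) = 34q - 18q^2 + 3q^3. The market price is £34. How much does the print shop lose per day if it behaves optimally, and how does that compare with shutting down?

AVC = 34 - 18q + 3q^2; min AVC = £7 at q = 3. Since P = £34 ≥ min AVC, the firm produces.
With MC = 34 - 36q + 9q^2, P = MC on the upward-sloping part at q* = 4.
TR = 34·4 = 136. TC = 116 + 40 = 156. Profit = 136 − 156 = -£20.
Shutting down would mean losing the fixed cost of £116, so operating at a loss of £20 is better by £96.

Profit = -£20 at q = 4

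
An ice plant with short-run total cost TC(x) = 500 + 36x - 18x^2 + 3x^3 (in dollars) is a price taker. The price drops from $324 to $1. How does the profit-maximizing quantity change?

AVC = 36 - 18x + 3x^2, minimized at x = 3 where min AVC = $9. MC = 36 - 36x + 9x^2.
With P = $324 above the shutdown price, P = MC gives x = 8.
At P = $1 < min AVC = $9, price no longer covers variable cost at any output, so the firm shuts down: x = 0.

Output falls from 8 to 0 (the firm shuts down)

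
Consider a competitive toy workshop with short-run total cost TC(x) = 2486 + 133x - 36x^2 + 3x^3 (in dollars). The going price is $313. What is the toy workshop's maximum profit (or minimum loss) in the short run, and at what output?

Profit = -$86 at x = 10

AVC = 133 - 36x + 3x^2; min AVC = $25 at x = 6. Since P = $313 ≥ min AVC, the firm produces.
MC = 133 - 72x + 9x^2. Setting P = MC and taking the root on the rising branch gives x* = 10.
TR = 313·10 = 3130. TC = 2486 + 730 = 3216. Profit = 3130 − 3216 = -$86.
Shutting down would mean losing the fixed cost of $2486, so operating at a loss of $86 is better by $2400.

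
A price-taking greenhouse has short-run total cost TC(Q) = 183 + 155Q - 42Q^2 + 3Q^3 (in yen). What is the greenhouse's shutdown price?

The shutdown price is the minimum of AVC. VC = 155Q - 42Q^2 + 3Q^3, so AVC = 155 - 42Q + 3Q^2.
dAVC/dQ = -42 + 6Q = 0 gives Q = 7. min AVC = 155 - 42·7 + 3·7^2 = 8.
So the shutdown price is ¥8.

¥8 per unit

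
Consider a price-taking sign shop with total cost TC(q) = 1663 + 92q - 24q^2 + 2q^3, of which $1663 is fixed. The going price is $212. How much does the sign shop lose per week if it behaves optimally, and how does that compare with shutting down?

Profit = -$63 at q = 10

AVC = 92 - 24q + 2q^2; min AVC = $20 at q = 6. Since P = $212 ≥ min AVC, the firm produces.
With MC = 92 - 48q + 6q^2, P = MC on the upward-sloping part at q* = 10.
TR = 212·10 = 2120. TC = 1663 + 520 = 2183. Profit = 2120 − 2183 = -$63.
Shutting down would mean losing the fixed cost of $1663, so operating at a loss of $63 is better by $1600.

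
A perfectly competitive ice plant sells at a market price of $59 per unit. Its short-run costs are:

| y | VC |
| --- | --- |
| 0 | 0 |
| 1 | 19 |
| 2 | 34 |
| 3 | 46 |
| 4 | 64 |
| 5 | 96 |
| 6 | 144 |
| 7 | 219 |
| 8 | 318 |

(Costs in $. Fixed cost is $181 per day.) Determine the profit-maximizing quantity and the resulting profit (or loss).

y = 6; profit = $29

Compute π = P·y − TC at each output: y=0: -181; y=1: -141; y=2: -97; y=3: -50; y=4: -9; y=5: 18; y=6: 29; y=7: 13; y=8: -27.
Profit is maximized at y = 6. AVC there is 144/6 = $24 ≤ P, so producing beats shutting down (which would give -$181).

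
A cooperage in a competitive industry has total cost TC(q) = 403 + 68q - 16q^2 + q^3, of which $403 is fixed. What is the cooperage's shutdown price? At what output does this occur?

$4 per unit, at q = 8

The shutdown price is the minimum of AVC. VC = 68q - 16q^2 + q^3, so AVC = 68 - 16q + q^2.
dAVC/dq = -16 + 2q = 0 gives q = 8. min AVC = 68 - 16·8 + 8^2 = 4.
The firm shuts down for any P below $4.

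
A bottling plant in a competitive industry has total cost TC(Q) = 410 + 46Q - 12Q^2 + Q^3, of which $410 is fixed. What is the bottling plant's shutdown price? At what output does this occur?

The shutdown price is the minimum of AVC. VC = 46Q - 12Q^2 + Q^3, so AVC = 46 - 12Q + Q^2.
dAVC/dQ = -12 + 2Q = 0 gives Q = 6. min AVC = 46 - 12·6 + 6^2 = 10.
For P < $10 the firm produces nothing.

$10 per unit, at Q = 6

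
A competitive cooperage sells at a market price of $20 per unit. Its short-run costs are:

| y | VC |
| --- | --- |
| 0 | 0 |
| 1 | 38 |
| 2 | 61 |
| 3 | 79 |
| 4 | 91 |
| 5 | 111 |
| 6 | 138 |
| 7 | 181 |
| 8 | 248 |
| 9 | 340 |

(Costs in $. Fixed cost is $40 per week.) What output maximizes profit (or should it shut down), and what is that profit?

y = 0 (shut down); profit = -$40

Profit at each row (π = 20y − TC): y=0: -40; y=1: -58; y=2: -61; y=3: -59; y=4: -51; y=5: -51; y=6: -58; y=7: -81; y=8: -128; y=9: -200.
Profit is highest at y = 0. Equivalently, the lowest AVC in the table is 111/5 ≈ $22.20 at y = 5, and P = $20 falls below it — price never covers variable cost, so the firm shuts down and loses only its fixed cost.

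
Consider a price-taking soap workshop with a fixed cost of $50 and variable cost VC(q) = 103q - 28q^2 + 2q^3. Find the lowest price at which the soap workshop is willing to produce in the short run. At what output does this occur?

The shutdown price is the minimum of AVC. VC = 103q - 28q^2 + 2q^3, so AVC = 103 - 28q + 2q^2.
dAVC/dq = -28 + 4q = 0 gives q = 7. min AVC = 103 - 28·7 + 2·7^2 = 5.
The firm shuts down for any P below $5.

$5 per unit, at q = 7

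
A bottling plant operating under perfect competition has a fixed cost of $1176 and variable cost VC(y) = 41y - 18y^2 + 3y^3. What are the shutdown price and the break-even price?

Shutdown price = min AVC. AVC = 41 - 18y + 3y^2, with vertex at y = 3 and minimum $14.
ATC = 1176/y + 41 - 18y + 3y^2. Setting dATC/dy = −1176/y^2 − 18 + 6y = 0 gives y = 7 (since 6·7^3 − 18·7^2 = 1176).
min ATC = 1176/7 + 41 − 18·7 + 3·7^2 = $230. That is the break-even price.
For $14 ≤ P < $230 the firm produces at a loss; below $14 it shuts down.

Shutdown price = $14; break-even price = $230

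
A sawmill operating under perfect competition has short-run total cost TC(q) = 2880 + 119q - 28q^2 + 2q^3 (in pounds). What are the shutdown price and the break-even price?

Shutdown price = £21; break-even price = £311

AVC = 119 - 28q + 2q^2; minimized at q = 7, giving min AVC = £21. That is the shutdown price.
ATC = 2880/q + 119 - 28q + 2q^2. Setting dATC/dq = −2880/q^2 − 28 + 4q = 0 gives q = 12 (since 4·12^3 − 28·12^2 = 2880).
min ATC = 2880/12 + 119 − 28·12 + 2·12^2 = £311. That is the break-even price.
For £21 ≤ P < £311 the firm produces at a loss; below £21 it shuts down.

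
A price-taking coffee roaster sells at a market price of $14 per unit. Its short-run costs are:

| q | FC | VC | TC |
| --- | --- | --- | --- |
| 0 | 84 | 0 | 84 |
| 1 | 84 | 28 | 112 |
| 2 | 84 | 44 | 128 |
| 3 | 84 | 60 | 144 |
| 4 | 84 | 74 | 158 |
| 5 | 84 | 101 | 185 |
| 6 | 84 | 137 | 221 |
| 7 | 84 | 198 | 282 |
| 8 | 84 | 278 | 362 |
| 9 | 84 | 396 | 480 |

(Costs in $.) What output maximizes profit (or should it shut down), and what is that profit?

q = 0 (shut down); profit = -$84

Tabulate TR − TC: q=0: -84; q=1: -98; q=2: -100; q=3: -102; q=4: -102; q=5: -115; q=6: -137; q=7: -184; q=8: -250; q=9: -354.
Profit is highest at q = 0. Equivalently, the lowest AVC in the table is 74/4 ≈ $18.50 at q = 4, and P = $14 falls below it — price never covers variable cost, so the firm shuts down and loses only its fixed cost.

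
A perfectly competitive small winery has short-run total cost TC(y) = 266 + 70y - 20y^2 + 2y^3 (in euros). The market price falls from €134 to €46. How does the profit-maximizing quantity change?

AVC = 70 - 20y + 2y^2, minimized at y = 5 where min AVC = €20. MC = 70 - 40y + 6y^2.
At P = €134 ≥ min AVC, set P = MC on the rising branch: y = 8.
At P = €46 ≥ min AVC, set P = MC: y = 6. The firm stays open but cuts output.

Output falls from 8 to 6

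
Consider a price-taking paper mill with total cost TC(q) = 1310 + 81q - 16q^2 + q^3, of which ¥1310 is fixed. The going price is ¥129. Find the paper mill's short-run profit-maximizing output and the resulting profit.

AVC = 81 - 16q + q^2; min AVC = ¥17 at q = 8. Since P = ¥129 ≥ min AVC, the firm produces.
With MC = 81 - 32q + 3q^2, P = MC on the upward-sloping part at q* = 12.
TR = 129·12 = 1548. TC = 1310 + 396 = 1706. Profit = 1548 − 1706 = -¥158.
Shutting down would mean losing the fixed cost of ¥1310, so operating at a loss of ¥158 is better by ¥1152.

Profit = -¥158 at q = 12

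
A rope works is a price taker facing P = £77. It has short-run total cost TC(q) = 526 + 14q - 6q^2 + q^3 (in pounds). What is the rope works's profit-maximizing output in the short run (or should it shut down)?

Produce at q = 7

Strip out fixed cost: VC = 14q - 6q^2 + q^3. Then AVC = 14 - 6q + q^2 and MC = 14 - 12q + 3q^2.
AVC hits its minimum where MC = AVC, at q = 3, giving min AVC = 14 - 6·3 + 3^2 = £5.
Because £77 ≥ £5, revenue can cover variable cost; the firm operates.
Set P = MC: 77 = 14 - 12q + 3q^2 → -63 - 12q + 3q^2 = 0. The roots are q = -3 and q = 7; the profit-maximizing output is on the rising part of MC, so q* = 7.
Check: AVC at q = 7 is £21 ≤ P, so revenue covers variable cost.
Profit = P·q − TC = 77·7 − 673 = -£134, a loss, but smaller than the £526 fixed cost the firm would lose by shutting down.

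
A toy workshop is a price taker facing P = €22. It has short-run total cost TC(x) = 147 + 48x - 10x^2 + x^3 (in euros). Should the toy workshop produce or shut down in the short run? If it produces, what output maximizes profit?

Variable cost is VC = 48x - 10x^2 + x^3, so AVC = VC/x = 48 - 10x + x^2 and MC = dTC/dx = 48 - 20x + 3x^2.
AVC hits its minimum where MC = AVC, at x = 5, giving min AVC = 48 - 10·5 + 5^2 = €23.
With P < min AVC (€22 < €23), every unit sold adds to the loss.
The firm minimizes its loss by shutting down and losing only its fixed cost of €147.

Shut down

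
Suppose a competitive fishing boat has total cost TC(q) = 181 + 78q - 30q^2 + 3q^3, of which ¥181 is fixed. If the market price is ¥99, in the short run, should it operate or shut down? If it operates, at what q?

Variable cost is VC = 78q - 30q^2 + 3q^3, so AVC = VC/q = 78 - 30q + 3q^2 and MC = dTC/dq = 78 - 60q + 9q^2.
The AVC parabola has its vertex at q = 30/6 = 5, where AVC = 78 - 30·5 + 3·5^2 = ¥3.
P = ¥99 exceeds min AVC = ¥3, so the firm stays open.
Set P = MC: 99 = 78 - 60q + 9q^2 → -21 - 60q + 9q^2 = 0. The roots are q = -1/3 and q = 7; the profit-maximizing output is on the rising part of MC, so q* = 7.
Check: AVC at q = 7 is ¥15 ≤ P, so revenue covers variable cost.
Profit = P·q − TC = 99·7 − 286 = ¥407.

Produce at q = 7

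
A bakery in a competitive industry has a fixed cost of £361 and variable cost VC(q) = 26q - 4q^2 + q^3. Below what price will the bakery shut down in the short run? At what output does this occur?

£22 per unit, at q = 2

The firm shuts down when price falls below the minimum of average variable cost. AVC = VC/q = 26 - 4q + q^2.
At the minimum of AVC, MC = AVC. MC = 26 - 8q + 3q^2; setting MC = AVC gives 2q^2 - 4q = 0, so q = 2. min AVC = 22.
For P < £22 the firm produces nothing.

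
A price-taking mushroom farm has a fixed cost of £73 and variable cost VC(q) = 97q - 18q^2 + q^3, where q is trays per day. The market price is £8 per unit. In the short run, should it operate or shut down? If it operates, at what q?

From TC, MC = TC'(q) = 97 - 36q + 3q^2 and AVC = VC/q = 97 - 18q + q^2.
The AVC parabola has its vertex at q = 18/2 = 9, where AVC = 97 - 18·9 + 9^2 = £16.
Since P = £8 < min AVC = £16, price fails to cover variable cost at any output.
Best response: produce nothing and absorb the £73 fixed cost.

Shut down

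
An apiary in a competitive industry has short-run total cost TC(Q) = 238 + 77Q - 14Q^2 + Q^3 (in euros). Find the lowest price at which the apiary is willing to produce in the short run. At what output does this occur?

Short-run supply begins at min AVC. From VC = 77Q - 14Q^2 + Q^3, AVC = 77 - 14Q + Q^2.
dAVC/dQ = -14 + 2Q = 0 gives Q = 7. min AVC = 77 - 14·7 + 7^2 = 28.
The firm shuts down for any P below €28.

€28 per unit, at Q = 7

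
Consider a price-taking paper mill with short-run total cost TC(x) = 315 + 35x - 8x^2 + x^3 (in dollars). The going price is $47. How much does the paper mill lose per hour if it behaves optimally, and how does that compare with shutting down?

Profit = -$171 at x = 6

AVC = 35 - 8x + x^2; min AVC = $19 at x = 4. Since P = $47 ≥ min AVC, the firm produces.
MC = 35 - 16x + 3x^2. Setting P = MC and taking the root on the rising branch gives x* = 6.
TR = 47·6 = 282. TC = 315 + 138 = 453. Profit = 282 − 453 = -$171.
Shutting down would mean losing the fixed cost of $315, so operating at a loss of $171 is better by $144.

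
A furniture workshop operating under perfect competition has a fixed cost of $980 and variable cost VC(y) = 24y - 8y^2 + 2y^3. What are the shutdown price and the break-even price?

Shutdown price = $16; break-even price = $206

AVC = 24 - 8y + 2y^2; minimized at y = 2, giving min AVC = $16. That is the shutdown price.
ATC = 980/y + 24 - 8y + 2y^2. Setting dATC/dy = −980/y^2 − 8 + 4y = 0 gives y = 7 (since 4·7^3 − 8·7^2 = 980).
min ATC = 980/7 + 24 − 8·7 + 2·7^2 = $206. That is the break-even price.
Between these two prices the firm operates at a loss; above $206 it earns a profit.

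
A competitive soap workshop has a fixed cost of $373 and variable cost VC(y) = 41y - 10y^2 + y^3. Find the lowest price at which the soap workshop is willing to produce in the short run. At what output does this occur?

The shutdown price is the minimum of AVC. VC = 41y - 10y^2 + y^3, so AVC = 41 - 10y + y^2.
At the minimum of AVC, MC = AVC. MC = 41 - 20y + 3y^2; setting MC = AVC gives 2y^2 - 10y = 0, so y = 5. min AVC = 16.
For P < $16 the firm produces nothing.

$16 per unit, at y = 5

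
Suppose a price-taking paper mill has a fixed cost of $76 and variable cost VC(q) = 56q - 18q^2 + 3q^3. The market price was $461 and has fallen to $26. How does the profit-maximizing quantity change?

Output falls from 9 to 0 (the firm shuts down)

MC = 56 - 36q + 9q^2; the shutdown threshold is min AVC = $29 (at q = 3).
At P = $461 ≥ min AVC, set P = MC on the rising branch: q = 9.
At P = $26 < min AVC = $29, price no longer covers variable cost at any output, so the firm shuts down: q = 0.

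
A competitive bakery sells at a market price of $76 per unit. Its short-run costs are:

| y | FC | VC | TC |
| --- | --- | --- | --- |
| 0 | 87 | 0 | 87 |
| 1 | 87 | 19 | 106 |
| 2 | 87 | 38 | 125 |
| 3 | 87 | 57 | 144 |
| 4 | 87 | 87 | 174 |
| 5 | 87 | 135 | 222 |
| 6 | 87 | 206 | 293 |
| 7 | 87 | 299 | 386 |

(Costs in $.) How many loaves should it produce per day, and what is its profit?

y = 6; profit = $163

Compute π = P·y − TC at each output: y=0: -87; y=1: -30; y=2: 27; y=3: 84; y=4: 130; y=5: 158; y=6: 163; y=7: 146.
Profit is maximized at y = 6. AVC there is 206/6 = $34.33 ≤ P, so producing beats shutting down (which would give -$87).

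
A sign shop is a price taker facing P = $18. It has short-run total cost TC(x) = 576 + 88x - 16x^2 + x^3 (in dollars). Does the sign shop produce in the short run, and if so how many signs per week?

Strip out fixed cost: VC = 88x - 16x^2 + x^3. Then AVC = 88 - 16x + x^2 and MC = 88 - 32x + 3x^2.
The AVC parabola has its vertex at x = 16/2 = 8, where AVC = 88 - 16·8 + 8^2 = $24.
With P < min AVC ($18 < $24), every unit sold adds to the loss.
Shutting down limits the loss to fixed cost, $576.

Shut down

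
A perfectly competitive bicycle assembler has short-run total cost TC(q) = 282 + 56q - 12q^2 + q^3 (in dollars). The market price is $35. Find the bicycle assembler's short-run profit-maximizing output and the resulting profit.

Profit = -$184 at q = 7

AVC = 56 - 12q + q^2; min AVC = $20 at q = 6. Since P = $35 ≥ min AVC, the firm produces.
With MC = 56 - 24q + 3q^2, P = MC on the upward-sloping part at q* = 7.
TR = 35·7 = 245. TC = 282 + 147 = 429. Profit = 245 − 429 = -$184.
That loss of $184 beats the $282 the firm would lose by shutting down; producing recovers $98 of fixed cost.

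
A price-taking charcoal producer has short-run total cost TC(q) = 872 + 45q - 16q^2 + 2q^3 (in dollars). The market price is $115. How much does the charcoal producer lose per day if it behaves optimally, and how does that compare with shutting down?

AVC = 45 - 16q + 2q^2; min AVC = $13 at q = 4. Since P = $115 ≥ min AVC, the firm produces.
With MC = 45 - 32q + 6q^2, P = MC on the upward-sloping part at q* = 7.
TR = 115·7 = 805. TC = 872 + 217 = 1089. Profit = 805 − 1089 = -$284.
By producing, the firm covers all variable cost plus $588 of fixed cost; shutting down would lose the full $872.

Profit = -$284 at q = 7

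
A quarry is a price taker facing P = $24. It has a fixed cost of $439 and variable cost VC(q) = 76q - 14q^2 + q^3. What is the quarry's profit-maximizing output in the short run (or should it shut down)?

Strip out fixed cost: VC = 76q - 14q^2 + q^3. Then AVC = 76 - 14q + q^2 and MC = 76 - 28q + 3q^2.
AVC hits its minimum where MC = AVC, at q = 7, giving min AVC = 76 - 14·7 + 7^2 = $27.
P = $24 lies below min AVC = $27; no output level covers variable cost.
The firm minimizes its loss by shutting down and losing only its fixed cost of $439.

Shut down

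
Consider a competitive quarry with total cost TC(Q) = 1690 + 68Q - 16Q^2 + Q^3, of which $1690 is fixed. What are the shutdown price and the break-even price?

Shutdown price = $4; break-even price = $159

AVC = 68 - 16Q + Q^2; minimized at Q = 8, giving min AVC = $4. That is the shutdown price.
ATC = 1690/Q + 68 - 16Q + Q^2. Setting dATC/dQ = −1690/Q^2 − 16 + 2Q = 0 gives Q = 13 (since 2·13^3 − 16·13^2 = 1690).
min ATC = 1690/13 + 68 − 16·13 + 13^2 = $159. That is the break-even price.
Between these two prices the firm operates at a loss; above $159 it earns a profit.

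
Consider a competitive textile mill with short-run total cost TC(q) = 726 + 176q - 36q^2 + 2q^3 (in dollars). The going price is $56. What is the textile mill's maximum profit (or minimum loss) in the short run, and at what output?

AVC = 176 - 36q + 2q^2; min AVC = $14 at q = 9. Since P = $56 ≥ min AVC, the firm produces.
MC = 176 - 72q + 6q^2. Setting P = MC and taking the root on the rising branch gives q* = 10.
TR = 56·10 = 560. TC = 726 + 160 = 886. Profit = 560 − 886 = -$326.
By producing, the firm covers all variable cost plus $400 of fixed cost; shutting down would lose the full $726.

Profit = -$326 at q = 10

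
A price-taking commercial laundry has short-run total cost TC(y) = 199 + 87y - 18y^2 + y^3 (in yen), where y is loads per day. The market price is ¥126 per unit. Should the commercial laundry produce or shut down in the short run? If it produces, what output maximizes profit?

Strip out fixed cost: VC = 87y - 18y^2 + y^3. Then AVC = 87 - 18y + y^2 and MC = 87 - 36y + 3y^2.
AVC is minimized where dAVC/dy = -18 + 2y = 0, at y = 9; min AVC = 87 - 18·9 + 9^2 = ¥6.
P = ¥126 exceeds min AVC = ¥6, so the firm stays open.
Solving P = MC: -39 - 36y + 3y^2 = 0 ⇒ y = -1 or 13. On the upward-sloping branch, y* = 13.
Check: AVC at y = 13 is ¥22 ≤ P, so revenue covers variable cost.
Profit = P·y − TC = 126·13 − 485 = ¥1153.

Produce at y = 13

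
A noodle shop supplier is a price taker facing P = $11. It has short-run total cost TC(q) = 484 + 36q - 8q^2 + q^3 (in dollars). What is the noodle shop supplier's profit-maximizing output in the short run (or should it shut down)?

Strip out fixed cost: VC = 36q - 8q^2 + q^3. Then AVC = 36 - 8q + q^2 and MC = 36 - 16q + 3q^2.
The AVC parabola has its vertex at q = 8/2 = 4, where AVC = 36 - 8·4 + 4^2 = $20.
Since P = $11 < min AVC = $20, price fails to cover variable cost at any output.
Best response: produce nothing and absorb the $484 fixed cost.

Shut down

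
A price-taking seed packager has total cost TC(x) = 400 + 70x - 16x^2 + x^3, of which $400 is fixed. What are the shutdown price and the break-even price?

AVC = 70 - 16x + x^2; minimized at x = 8, giving min AVC = $6. That is the shutdown price.
ATC = 400/x + 70 - 16x + x^2. Setting dATC/dx = −400/x^2 − 16 + 2x = 0 gives x = 10 (since 2·10^3 − 16·10^2 = 400).
min ATC = 400/10 + 70 − 16·10 + 10^2 = $50. That is the break-even price.
Between these two prices the firm operates at a loss; above $50 it earns a profit.

Shutdown price = $6; break-even price = $50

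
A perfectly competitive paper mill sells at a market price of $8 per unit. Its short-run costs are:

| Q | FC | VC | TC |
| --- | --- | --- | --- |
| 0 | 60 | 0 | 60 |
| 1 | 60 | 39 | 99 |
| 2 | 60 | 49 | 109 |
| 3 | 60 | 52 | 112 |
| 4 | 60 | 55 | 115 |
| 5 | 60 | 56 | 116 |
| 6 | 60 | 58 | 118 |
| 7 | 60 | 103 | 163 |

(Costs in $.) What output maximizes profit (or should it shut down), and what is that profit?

Tabulate TR − TC: Q=0: -60; Q=1: -91; Q=2: -93; Q=3: -88; Q=4: -83; Q=5: -76; Q=6: -70; Q=7: -107.
Profit is highest at Q = 0. Equivalently, the lowest AVC in the table is 58/6 ≈ $9.67 at Q = 6, and P = $8 falls below it — price never covers variable cost, so the firm shuts down and loses only its fixed cost.

Q = 0 (shut down); profit = -$60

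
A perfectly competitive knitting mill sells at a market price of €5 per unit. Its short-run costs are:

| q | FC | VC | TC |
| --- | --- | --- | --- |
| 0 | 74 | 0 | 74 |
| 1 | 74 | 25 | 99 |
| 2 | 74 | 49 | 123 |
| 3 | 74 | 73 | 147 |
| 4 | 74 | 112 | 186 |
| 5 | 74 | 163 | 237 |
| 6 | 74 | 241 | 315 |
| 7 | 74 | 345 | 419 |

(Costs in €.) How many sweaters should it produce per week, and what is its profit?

q = 0 (shut down); profit = -€74

Profit at each row (π = 5q − TC): q=0: -74; q=1: -94; q=2: -113; q=3: -132; q=4: -166; q=5: -212; q=6: -285; q=7: -384.
Profit is highest at q = 0. Equivalently, the lowest AVC in the table is 73/3 ≈ €24.33 at q = 3, and P = €5 falls below it — price never covers variable cost, so the firm shuts down and loses only its fixed cost.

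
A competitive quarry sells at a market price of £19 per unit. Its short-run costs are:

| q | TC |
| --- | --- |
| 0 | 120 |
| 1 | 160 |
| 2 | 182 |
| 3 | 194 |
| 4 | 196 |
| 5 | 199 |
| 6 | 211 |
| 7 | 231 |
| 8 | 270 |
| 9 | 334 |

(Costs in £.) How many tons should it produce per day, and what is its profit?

Tabulate TR − TC: q=0: -120; q=1: -141; q=2: -144; q=3: -137; q=4: -120; q=5: -104; q=6: -97; q=7: -98; q=8: -118; q=9: -163.
Profit is maximized at q = 6. AVC there is 91/6 = £15.17 ≤ P, so producing beats shutting down (which would give -£120).

q = 6; profit = -£97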